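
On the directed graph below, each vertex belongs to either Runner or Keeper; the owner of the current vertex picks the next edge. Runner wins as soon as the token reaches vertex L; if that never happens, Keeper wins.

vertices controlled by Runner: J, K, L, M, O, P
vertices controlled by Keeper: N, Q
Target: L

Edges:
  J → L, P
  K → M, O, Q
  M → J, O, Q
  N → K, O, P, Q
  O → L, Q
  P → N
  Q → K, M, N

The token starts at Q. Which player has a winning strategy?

A0 = {L}
A1: add {J, O} — J (Runner) has J→L; O (Runner) has O→L.
A2: add {K, M} — K (Runner) has K→O; M (Runner) has M→J.
A3 = A2; e.g. N (Keeper) can still go to P. Fixed point.
Q never enters the attractor, so Keeper can avoid the target forever.

Keeper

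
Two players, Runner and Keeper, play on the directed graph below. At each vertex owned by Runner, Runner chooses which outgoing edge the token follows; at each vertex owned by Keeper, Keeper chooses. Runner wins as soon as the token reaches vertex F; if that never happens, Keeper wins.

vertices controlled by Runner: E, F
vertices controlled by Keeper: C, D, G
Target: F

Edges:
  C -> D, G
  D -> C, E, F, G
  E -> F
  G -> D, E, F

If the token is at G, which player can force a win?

Keeper

A0 = {F}
A1: add {E} — E (Runner) has E→F.
A2 = A1; e.g. C (Keeper) can still go to D. Fixed point.
G never enters the attractor, so Keeper can avoid the target forever.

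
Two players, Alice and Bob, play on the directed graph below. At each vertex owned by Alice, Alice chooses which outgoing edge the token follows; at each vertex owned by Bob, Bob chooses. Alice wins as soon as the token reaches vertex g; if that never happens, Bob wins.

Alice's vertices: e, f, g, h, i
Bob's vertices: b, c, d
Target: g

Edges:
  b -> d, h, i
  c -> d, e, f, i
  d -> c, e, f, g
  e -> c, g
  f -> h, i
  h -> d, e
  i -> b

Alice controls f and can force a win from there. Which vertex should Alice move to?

h

A0 = {g}
A1: add {e} — e (Alice) has e→g.
A2: add {h} — h (Alice) has h→e.
A3: add {f} — f (Alice) has f→h.
A4 = A3; e.g. b (Bob) can still go to d. Fixed point.
From f, successor h is in the attractor (rank 2); the other successor i is not.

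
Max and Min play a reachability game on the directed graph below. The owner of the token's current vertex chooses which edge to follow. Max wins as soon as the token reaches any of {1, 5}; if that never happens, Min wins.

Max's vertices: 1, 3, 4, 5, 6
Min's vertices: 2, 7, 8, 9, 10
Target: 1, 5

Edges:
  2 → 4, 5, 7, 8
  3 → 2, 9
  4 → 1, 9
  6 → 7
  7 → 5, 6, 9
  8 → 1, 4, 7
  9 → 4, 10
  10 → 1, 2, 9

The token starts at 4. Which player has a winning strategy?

Max

A0 = {1, 5}
A1: add {4} — 4 (Max) has 4→1.
A2 = A1; e.g. 2 (Min) can still go to 7. Fixed point.
4 ∈ A1, so Max can force the target.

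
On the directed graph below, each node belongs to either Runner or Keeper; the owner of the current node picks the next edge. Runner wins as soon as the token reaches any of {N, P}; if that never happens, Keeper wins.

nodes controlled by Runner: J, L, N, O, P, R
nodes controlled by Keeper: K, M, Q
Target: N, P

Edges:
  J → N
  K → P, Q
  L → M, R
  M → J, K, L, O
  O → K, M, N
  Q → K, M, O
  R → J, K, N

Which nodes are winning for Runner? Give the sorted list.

A0 = {N, P}
A1: add {J, O, R} — J (Runner) has J→N; O (Runner) has O→N; R (Runner) has R→N.
A2: add {L} — L (Runner) has L→R.
A3 = A2; e.g. K (Keeper) can still go to Q. Fixed point.
Runner's winning region = {J, L, N, O, P, R}.

J, L, N, O, P, R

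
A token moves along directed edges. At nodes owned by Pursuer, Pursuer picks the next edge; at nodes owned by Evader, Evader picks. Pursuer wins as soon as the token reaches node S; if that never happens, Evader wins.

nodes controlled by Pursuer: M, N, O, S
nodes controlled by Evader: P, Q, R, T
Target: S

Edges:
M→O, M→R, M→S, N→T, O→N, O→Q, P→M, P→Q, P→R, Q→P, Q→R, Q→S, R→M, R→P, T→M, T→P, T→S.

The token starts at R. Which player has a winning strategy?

A0 = {S}
A1: add {M} — M (Pursuer) has M→S.
A2 = A1; e.g. N (Pursuer) has no edge into A1. Fixed point.
R never enters the attractor, so Evader can avoid the target forever.

Evader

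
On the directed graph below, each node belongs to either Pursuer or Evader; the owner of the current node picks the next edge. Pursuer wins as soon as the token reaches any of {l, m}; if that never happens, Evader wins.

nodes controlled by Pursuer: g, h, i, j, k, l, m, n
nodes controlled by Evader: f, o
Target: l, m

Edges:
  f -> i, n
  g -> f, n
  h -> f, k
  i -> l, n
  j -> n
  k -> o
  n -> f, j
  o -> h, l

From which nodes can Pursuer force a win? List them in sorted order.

A0 = {l, m}
A1: add {i} — i (Pursuer) has i→l.
A2 = A1; e.g. f (Evader) can still go to n. Fixed point.
Pursuer's winning region = {i, l, m}.

i, l, m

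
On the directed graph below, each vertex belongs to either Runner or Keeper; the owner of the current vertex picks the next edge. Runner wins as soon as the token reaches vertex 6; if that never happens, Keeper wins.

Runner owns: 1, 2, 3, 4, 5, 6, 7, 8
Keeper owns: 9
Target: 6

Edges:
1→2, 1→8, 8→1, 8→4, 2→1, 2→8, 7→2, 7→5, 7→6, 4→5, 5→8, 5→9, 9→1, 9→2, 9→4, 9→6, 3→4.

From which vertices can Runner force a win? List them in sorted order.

6, 7

A0 = {6}
A1: add {7} — 7 (Runner) has 7→6.
A2 = A1; e.g. 1 (Runner) has no edge into A1. Fixed point.
Runner's winning region = {6, 7}.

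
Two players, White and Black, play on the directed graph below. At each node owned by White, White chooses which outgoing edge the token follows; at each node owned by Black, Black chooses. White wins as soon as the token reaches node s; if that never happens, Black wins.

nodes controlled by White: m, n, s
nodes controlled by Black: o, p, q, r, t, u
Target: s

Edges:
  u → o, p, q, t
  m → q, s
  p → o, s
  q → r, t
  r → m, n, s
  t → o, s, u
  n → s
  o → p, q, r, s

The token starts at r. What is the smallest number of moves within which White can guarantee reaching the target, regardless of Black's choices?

A0 = {s}
A1: add {m, n} — m (White) has m→s; n (White) has n→s.
A2: add {r} — r (Black): all of {m, n, s} already in.
A3 = A2; e.g. o (Black) can still go to p. Fixed point.
r enters the attractor at level 2, so White can force the target in 2 moves from there.

2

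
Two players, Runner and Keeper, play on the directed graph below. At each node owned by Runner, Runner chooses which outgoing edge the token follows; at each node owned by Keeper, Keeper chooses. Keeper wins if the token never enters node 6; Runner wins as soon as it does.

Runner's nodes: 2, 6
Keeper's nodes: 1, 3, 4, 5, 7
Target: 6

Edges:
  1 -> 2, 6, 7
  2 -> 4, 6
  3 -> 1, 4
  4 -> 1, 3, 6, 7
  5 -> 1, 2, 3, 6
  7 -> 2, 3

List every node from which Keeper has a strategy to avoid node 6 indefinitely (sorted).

A0 = {6}
A1: add {2} — 2 (Runner) has 2→6.
A2 = A1; e.g. 1 (Keeper) can still go to 7. Fixed point.
Runner's attractor = {2, 6}; Keeper avoids the target exactly from the complement.

1, 3, 4, 5, 7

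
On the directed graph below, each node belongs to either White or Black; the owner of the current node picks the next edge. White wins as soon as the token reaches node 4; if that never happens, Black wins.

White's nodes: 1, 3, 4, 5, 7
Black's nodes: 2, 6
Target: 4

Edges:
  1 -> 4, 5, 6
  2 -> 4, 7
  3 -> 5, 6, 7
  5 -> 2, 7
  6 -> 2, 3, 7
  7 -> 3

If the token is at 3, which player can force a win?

A0 = {4}
A1: add {1} — 1 (White) has 1→4.
A2 = A1; e.g. 2 (Black) can still go to 7. Fixed point.
3 never enters the attractor, so Black can avoid the target forever.

Black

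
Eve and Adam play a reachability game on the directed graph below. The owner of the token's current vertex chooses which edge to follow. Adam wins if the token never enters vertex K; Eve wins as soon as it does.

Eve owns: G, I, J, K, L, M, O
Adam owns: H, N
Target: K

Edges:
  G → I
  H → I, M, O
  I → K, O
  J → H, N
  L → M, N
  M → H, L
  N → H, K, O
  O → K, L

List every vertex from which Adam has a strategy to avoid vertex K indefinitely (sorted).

H, J, L, M, N

A0 = {K}
A1: add {I, O} — I (Eve) has I→K; O (Eve) has O→K.
A2: add {G} — G (Eve) has G→I.
A3 = A2; e.g. H (Adam) can still go to M. Fixed point.
Eve's attractor = {G, I, K, O}; Adam avoids the target exactly from the complement.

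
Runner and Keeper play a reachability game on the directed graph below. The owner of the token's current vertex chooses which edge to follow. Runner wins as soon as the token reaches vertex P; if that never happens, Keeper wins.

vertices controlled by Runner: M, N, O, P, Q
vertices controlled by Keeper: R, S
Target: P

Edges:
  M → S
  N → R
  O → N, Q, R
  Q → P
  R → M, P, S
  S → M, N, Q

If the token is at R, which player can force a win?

Keeper

A0 = {P}
A1: add {Q} — Q (Runner) has Q→P.
A2: add {O} — O (Runner) has O→Q.
A3 = A2; e.g. M (Runner) has no edge into A2. Fixed point.
R never enters the attractor, so Keeper can avoid the target forever.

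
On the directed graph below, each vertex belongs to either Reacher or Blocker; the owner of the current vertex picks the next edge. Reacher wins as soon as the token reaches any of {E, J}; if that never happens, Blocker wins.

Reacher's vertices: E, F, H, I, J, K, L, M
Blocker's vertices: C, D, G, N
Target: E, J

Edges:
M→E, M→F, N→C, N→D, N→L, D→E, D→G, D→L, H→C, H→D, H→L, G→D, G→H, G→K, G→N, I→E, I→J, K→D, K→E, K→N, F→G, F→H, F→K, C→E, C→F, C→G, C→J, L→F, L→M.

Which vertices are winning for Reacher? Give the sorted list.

A0 = {E, J}
A1: add {I, K, M} — I (Reacher) has I→E; K (Reacher) has K→E; M (Reacher) has M→E.
A2: add {F, L} — F (Reacher) has F→K; L (Reacher) has L→M.
A3: add {H} — H (Reacher) has H→L.
A4 = A3; e.g. C (Blocker) can still go to G. Fixed point.
Reacher's winning region = {E, F, H, I, J, K, L, M}.

E, F, H, I, J, K, L, M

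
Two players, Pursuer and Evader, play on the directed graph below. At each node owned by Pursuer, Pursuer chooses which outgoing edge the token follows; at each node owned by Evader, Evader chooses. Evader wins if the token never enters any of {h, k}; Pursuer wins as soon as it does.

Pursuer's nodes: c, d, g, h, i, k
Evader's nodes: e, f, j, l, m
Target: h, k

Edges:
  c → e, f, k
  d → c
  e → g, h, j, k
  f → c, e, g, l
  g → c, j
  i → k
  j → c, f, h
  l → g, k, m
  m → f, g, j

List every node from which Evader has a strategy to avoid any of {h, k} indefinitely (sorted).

A0 = {h, k}
A1: add {c, i} — c (Pursuer) has c→k; i (Pursuer) has i→k.
A2: add {d, g} — d (Pursuer) has d→c; g (Pursuer) has g→c.
A3 = A2; e.g. e (Evader) can still go to j. Fixed point.
Pursuer's attractor = {c, d, g, h, i, k}; Evader avoids the target exactly from the complement.

e, f, j, l, m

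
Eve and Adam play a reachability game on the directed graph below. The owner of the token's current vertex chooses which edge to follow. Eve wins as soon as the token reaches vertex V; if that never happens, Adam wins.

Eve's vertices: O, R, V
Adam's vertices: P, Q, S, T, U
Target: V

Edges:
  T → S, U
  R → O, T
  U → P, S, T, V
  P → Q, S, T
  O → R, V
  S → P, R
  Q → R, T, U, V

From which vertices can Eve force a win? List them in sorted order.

O, R, V

A0 = {V}
A1: add {O} — O (Eve) has O→V.
A2: add {R} — R (Eve) has R→O.
A3 = A2; e.g. P (Adam) can still go to Q. Fixed point.
Eve's winning region = {O, R, V}.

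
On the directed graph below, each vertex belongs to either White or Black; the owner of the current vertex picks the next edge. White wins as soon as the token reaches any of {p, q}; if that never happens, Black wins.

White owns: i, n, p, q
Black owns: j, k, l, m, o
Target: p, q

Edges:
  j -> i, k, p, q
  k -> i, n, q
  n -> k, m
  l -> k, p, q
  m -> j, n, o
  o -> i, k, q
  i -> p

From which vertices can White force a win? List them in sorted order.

A0 = {p, q}
A1: add {i} — i (White) has i→p.
A2 = A1; e.g. j (Black) can still go to k. Fixed point.
White's winning region = {i, p, q}.

i, p, q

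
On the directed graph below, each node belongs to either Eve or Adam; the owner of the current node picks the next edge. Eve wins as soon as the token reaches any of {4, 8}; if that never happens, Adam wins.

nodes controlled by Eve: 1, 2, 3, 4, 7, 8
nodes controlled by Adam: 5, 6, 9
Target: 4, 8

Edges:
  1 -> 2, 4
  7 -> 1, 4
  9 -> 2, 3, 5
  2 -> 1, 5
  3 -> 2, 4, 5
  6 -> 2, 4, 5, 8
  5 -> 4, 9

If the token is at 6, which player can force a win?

Adam

A0 = {4, 8}
A1: add {1, 3, 7} — 1 (Eve) has 1→4; 3 (Eve) has 3→4; 7 (Eve) has 7→4.
A2: add {2} — 2 (Eve) has 2→1.
A3 = A2; e.g. 5 (Adam) can still go to 9. Fixed point.
6 never enters the attractor, so Adam can avoid the target forever.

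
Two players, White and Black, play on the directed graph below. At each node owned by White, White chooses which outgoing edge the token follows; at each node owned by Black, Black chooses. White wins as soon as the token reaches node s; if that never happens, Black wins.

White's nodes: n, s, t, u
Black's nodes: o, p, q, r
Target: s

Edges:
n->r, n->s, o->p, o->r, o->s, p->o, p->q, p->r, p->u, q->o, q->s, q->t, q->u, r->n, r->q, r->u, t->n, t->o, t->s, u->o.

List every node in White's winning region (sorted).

n, s, t

A0 = {s}
A1: add {n, t} — n (White) has n→s; t (White) has t→s.
A2 = A1; e.g. o (Black) can still go to p. Fixed point.
White's winning region = {n, s, t}.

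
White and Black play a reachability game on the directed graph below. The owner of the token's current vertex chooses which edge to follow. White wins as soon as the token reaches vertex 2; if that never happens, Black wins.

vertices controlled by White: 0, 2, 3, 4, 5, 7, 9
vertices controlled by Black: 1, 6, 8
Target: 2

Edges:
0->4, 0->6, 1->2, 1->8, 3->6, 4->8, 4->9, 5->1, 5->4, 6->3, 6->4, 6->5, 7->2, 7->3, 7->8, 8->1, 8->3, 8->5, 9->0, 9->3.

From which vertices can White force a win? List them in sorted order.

2, 7

A0 = {2}
A1: add {7} — 7 (White) has 7→2.
A2 = A1; e.g. 0 (White) has no edge into A1. Fixed point.
White's winning region = {2, 7}.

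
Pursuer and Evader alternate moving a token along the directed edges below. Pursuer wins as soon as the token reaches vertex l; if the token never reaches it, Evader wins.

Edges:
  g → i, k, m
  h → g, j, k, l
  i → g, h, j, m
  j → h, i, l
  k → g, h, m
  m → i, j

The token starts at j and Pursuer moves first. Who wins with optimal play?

Pursuer

Track states (vertex, player-to-move).
A0 = {(l,Pursuer), (l,Evader)}
A1: add {(h,Pursuer), (j,Pursuer)}.
(j,Pursuer) ∈ A1 ⇒ Pursuer forces the target.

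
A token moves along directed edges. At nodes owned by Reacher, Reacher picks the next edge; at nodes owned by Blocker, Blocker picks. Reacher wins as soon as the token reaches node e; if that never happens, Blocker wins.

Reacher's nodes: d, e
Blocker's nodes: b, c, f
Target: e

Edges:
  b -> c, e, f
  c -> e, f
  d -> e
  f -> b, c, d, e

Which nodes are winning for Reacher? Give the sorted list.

A0 = {e}
A1: add {d} — d (Reacher) has d→e.
A2 = A1; e.g. b (Blocker) can still go to c. Fixed point.
Reacher's winning region = {d, e}.

d, e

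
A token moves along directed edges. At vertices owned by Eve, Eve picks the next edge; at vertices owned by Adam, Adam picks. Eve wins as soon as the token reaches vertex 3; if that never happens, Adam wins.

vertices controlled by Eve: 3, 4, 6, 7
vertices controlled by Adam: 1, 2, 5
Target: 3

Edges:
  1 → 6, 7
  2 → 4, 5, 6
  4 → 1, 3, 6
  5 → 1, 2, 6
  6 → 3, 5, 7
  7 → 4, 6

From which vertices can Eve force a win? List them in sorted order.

A0 = {3}
A1: add {4, 6} — 4 (Eve) has 4→3; 6 (Eve) has 6→3.
A2: add {7} — 7 (Eve) has 7→4.
A3: add {1} — 1 (Adam): all of {6, 7} already in.
A4 = A3; e.g. 2 (Adam) can still go to 5. Fixed point.
Eve's winning region = {1, 3, 4, 6, 7}.

1, 3, 4, 6, 7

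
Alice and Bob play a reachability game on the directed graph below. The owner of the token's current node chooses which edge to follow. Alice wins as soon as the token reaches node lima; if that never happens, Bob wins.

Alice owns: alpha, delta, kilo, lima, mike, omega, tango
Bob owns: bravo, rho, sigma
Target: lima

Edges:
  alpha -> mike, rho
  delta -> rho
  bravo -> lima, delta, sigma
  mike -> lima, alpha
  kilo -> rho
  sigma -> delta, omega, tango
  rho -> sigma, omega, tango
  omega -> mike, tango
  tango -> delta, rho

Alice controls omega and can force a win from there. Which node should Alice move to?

A0 = {lima}
A1: add {mike} — mike (Alice) has mike→lima.
A2: add {alpha, omega} — alpha (Alice) has alpha→mike; omega (Alice) has omega→mike.
A3 = A2; e.g. delta (Alice) has no edge into A2. Fixed point.
From omega, successor mike is in the attractor (rank 1); the other successor tango is not.

mike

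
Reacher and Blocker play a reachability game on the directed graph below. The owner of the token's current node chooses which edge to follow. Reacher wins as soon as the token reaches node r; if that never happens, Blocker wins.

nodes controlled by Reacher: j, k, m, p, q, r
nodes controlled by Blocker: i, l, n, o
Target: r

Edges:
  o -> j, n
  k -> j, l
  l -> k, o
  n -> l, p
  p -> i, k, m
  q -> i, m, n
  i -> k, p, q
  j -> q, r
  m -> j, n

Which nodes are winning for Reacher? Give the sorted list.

i, j, k, m, p, q, r

A0 = {r}
A1: add {j} — j (Reacher) has j→r.
A2: add {k, m} — k (Reacher) has k→j; m (Reacher) has m→j.
A3: add {p, q} — p (Reacher) has p→k; q (Reacher) has q→m.
A4: add {i} — i (Blocker): all of {k, p, q} already in.
A5 = A4; e.g. l (Blocker) can still go to o. Fixed point.
Reacher's winning region = {i, j, k, m, p, q, r}.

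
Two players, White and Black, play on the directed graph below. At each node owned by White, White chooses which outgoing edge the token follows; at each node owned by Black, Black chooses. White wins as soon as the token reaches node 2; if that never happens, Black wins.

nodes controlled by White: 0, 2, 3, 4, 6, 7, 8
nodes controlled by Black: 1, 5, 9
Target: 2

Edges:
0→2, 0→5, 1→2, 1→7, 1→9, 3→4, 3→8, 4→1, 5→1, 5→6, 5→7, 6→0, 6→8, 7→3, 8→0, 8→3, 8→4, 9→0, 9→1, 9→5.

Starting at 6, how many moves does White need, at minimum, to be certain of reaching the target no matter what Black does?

2

A0 = {2}
A1: add {0} — 0 (White) has 0→2.
A2: add {6, 8} — 6 (White) has 6→0; 8 (White) has 8→0.
6 enters the attractor at level 2, so White can force the target in 2 moves from there.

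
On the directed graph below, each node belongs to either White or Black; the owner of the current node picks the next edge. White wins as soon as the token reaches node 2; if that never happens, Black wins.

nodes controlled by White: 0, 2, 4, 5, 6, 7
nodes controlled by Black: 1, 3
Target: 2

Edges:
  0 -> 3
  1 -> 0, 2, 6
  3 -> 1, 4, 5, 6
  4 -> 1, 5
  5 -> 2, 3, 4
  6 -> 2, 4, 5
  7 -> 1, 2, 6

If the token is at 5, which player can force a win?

White

A0 = {2}
A1: add {5, 6, 7} — 5 (White) has 5→2; 6 (White) has 6→2; 7 (White) has 7→2.
5 ∈ A1, so White can force the target.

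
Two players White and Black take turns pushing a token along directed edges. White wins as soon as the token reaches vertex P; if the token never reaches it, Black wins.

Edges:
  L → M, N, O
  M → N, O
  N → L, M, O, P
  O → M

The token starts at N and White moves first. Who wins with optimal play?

Track states (vertex, player-to-move).
A0 = {(P,White), (P,Black)}
A1: add {(N,White)}.
(N,White) ∈ A1 ⇒ White forces the target.

White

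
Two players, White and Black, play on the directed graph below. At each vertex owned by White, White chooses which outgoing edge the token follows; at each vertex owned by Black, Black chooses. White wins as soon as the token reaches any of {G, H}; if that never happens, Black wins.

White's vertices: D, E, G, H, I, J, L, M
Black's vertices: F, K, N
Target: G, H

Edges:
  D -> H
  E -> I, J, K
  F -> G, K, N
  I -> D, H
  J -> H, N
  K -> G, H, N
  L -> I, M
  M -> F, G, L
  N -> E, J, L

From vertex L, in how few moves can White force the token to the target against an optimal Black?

2

A0 = {G, H}
A1: add {D, I, J, M} — D (White) has D→H; I (White) has I→H; J (White) has J→H; M (White) has M→G.
A2: add {E, L} — E (White) has E→I; L (White) has L→I.
L enters the attractor at level 2, so White can force the target in 2 moves from there.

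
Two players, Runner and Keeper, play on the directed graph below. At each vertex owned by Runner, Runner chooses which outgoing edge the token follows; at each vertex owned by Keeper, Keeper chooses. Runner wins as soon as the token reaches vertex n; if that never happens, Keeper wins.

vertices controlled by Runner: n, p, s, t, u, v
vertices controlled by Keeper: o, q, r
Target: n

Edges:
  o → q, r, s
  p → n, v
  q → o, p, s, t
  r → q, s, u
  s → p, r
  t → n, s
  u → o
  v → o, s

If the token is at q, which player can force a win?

A0 = {n}
A1: add {p, t} — p (Runner) has p→n; t (Runner) has t→n.
A2: add {s} — s (Runner) has s→p.
A3: add {v} — v (Runner) has v→s.
A4 = A3; e.g. o (Keeper) can still go to q. Fixed point.
q never enters the attractor, so Keeper can avoid the target forever.

Keeper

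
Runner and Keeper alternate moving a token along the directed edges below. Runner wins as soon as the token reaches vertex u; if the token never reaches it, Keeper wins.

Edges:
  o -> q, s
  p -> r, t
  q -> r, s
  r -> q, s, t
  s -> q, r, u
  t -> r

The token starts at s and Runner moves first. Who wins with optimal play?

Runner

Track states (vertex, player-to-move).
A0 = {(u,Runner), (u,Keeper)}
A1: add {(s,Runner)}.
(s,Runner) ∈ A1 ⇒ Runner forces the target.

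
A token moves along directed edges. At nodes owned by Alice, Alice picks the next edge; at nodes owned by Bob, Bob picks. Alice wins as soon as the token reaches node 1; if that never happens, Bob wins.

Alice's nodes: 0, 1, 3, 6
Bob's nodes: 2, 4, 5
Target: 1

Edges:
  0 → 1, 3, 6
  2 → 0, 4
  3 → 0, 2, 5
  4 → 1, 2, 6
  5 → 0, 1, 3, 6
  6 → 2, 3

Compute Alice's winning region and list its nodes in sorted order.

0, 1, 3, 5, 6

A0 = {1}
A1: add {0} — 0 (Alice) has 0→1.
A2: add {3} — 3 (Alice) has 3→0.
A3: add {6} — 6 (Alice) has 6→3.
A4: add {5} — 5 (Bob): all of {0, 1, 3, 6} already in.
A5 = A4; e.g. 2 (Bob) can still go to 4. Fixed point.
Alice's winning region = {0, 1, 3, 5, 6}.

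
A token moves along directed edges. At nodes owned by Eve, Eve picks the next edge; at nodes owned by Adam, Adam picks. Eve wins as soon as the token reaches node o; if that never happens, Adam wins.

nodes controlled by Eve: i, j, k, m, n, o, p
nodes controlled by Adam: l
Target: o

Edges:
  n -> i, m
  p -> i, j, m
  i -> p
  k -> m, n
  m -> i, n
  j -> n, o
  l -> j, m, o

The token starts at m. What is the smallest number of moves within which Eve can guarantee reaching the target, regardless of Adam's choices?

A0 = {o}
A1: add {j} — j (Eve) has j→o.
A2: add {p} — p (Eve) has p→j.
A3: add {i} — i (Eve) has i→p.
A4: add {m, n} — m (Eve) has m→i; n (Eve) has n→i.
m enters the attractor at level 4, so Eve can force the target in 4 moves from there.

4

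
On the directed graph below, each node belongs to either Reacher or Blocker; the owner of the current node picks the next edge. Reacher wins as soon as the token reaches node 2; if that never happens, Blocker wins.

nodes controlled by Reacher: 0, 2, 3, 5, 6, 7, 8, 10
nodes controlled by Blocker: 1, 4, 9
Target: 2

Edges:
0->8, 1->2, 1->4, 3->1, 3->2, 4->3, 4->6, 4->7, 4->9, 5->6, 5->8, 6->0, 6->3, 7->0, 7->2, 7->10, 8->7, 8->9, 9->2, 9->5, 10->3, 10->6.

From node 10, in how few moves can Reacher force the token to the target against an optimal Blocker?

A0 = {2}
A1: add {3, 7} — 3 (Reacher) has 3→2; 7 (Reacher) has 7→2.
A2: add {6, 8, 10} — 6 (Reacher) has 6→3; 8 (Reacher) has 8→7; 10 (Reacher) has 10→3.
10 enters the attractor at level 2, so Reacher can force the target in 2 moves from there.

2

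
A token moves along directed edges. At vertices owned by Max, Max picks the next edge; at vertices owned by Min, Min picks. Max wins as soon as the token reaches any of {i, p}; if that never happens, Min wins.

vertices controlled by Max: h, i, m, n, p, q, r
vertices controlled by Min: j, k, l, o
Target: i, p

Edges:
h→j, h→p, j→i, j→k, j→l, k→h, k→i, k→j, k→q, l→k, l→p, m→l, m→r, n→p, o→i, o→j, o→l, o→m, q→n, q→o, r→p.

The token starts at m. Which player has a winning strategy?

A0 = {i, p}
A1: add {h, n, r} — h (Max) has h→p; n (Max) has n→p; r (Max) has r→p.
A2: add {m, q} — m (Max) has m→r; q (Max) has q→n.
A3 = A2; e.g. j (Min) can still go to k. Fixed point.
m ∈ A2, so Max can force the target.

Max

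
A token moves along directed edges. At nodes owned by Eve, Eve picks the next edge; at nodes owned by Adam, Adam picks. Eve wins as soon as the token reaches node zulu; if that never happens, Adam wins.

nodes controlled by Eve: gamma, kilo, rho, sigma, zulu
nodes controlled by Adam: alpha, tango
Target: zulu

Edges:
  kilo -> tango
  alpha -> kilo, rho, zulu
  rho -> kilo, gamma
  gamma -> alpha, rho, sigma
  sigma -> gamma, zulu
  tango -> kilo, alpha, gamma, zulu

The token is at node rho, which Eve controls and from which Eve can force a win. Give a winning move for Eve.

gamma

A0 = {zulu}
A1: add {sigma} — sigma (Eve) has sigma→zulu.
A2: add {gamma} — gamma (Eve) has gamma→sigma.
A3: add {rho} — rho (Eve) has rho→gamma.
A4 = A3; e.g. kilo (Eve) has no edge into A3. Fixed point.
From rho, successor gamma is in the attractor (rank 2); the other successor kilo is not.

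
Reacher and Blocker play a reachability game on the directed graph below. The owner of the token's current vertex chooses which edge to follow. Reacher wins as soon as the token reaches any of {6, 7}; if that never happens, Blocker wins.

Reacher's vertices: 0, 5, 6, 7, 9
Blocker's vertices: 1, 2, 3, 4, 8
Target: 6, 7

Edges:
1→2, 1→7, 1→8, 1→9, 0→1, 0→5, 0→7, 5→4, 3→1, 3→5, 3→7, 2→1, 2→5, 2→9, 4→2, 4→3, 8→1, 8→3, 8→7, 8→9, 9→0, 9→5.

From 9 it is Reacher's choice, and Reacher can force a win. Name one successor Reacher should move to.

A0 = {6, 7}
A1: add {0} — 0 (Reacher) has 0→7.
A2: add {9} — 9 (Reacher) has 9→0.
A3 = A2; e.g. 1 (Blocker) can still go to 2. Fixed point.
From 9, successor 0 is in the attractor (rank 1); the other successor 5 is not.

0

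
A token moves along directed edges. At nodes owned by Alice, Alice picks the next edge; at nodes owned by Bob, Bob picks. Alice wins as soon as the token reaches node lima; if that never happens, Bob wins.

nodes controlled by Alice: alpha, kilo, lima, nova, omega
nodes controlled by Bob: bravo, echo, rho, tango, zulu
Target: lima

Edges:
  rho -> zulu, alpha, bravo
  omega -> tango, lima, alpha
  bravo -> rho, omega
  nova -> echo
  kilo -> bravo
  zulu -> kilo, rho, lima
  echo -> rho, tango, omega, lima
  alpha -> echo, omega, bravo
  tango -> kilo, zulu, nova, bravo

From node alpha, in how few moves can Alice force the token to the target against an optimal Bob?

A0 = {lima}
A1: add {omega} — omega (Alice) has omega→lima.
A2: add {alpha} — alpha (Alice) has alpha→omega.
A3 = A2; e.g. echo (Bob) can still go to rho. Fixed point.
alpha enters the attractor at level 2, so Alice can force the target in 2 moves from there.

2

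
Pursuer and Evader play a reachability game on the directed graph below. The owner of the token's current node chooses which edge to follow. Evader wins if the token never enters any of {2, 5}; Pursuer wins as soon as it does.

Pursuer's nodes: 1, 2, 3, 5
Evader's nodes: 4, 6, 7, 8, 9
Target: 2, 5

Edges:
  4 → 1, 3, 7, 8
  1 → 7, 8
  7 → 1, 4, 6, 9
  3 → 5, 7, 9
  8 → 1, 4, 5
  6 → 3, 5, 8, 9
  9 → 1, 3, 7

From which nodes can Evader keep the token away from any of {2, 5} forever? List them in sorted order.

1, 4, 6, 7, 8, 9

A0 = {2, 5}
A1: add {3} — 3 (Pursuer) has 3→5.
A2 = A1; e.g. 1 (Pursuer) has no edge into A1. Fixed point.
Pursuer's attractor = {2, 3, 5}; Evader avoids the target exactly from the complement.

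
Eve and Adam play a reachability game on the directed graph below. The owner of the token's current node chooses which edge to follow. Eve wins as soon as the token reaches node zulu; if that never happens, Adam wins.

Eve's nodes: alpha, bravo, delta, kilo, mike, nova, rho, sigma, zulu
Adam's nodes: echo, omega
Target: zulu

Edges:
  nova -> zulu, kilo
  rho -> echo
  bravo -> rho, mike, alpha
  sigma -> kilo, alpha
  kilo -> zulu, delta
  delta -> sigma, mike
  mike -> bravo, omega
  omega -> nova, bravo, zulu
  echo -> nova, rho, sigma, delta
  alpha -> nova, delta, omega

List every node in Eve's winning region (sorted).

A0 = {zulu}
A1: add {kilo, nova} — nova (Eve) has nova→zulu; kilo (Eve) has kilo→zulu.
A2: add {alpha, sigma} — sigma (Eve) has sigma→kilo; alpha (Eve) has alpha→nova.
A3: add {bravo, delta} — bravo (Eve) has bravo→alpha; delta (Eve) has delta→sigma.
A4: add {mike, omega} — mike (Eve) has mike→bravo; omega (Adam): all of {nova, bravo, zulu} already in.
A5 = A4; e.g. rho (Eve) has no edge into A4. Fixed point.
Eve's winning region = {alpha, bravo, delta, kilo, mike, nova, omega, sigma, zulu}.

alpha, bravo, delta, kilo, mike, nova, omega, sigma, zulu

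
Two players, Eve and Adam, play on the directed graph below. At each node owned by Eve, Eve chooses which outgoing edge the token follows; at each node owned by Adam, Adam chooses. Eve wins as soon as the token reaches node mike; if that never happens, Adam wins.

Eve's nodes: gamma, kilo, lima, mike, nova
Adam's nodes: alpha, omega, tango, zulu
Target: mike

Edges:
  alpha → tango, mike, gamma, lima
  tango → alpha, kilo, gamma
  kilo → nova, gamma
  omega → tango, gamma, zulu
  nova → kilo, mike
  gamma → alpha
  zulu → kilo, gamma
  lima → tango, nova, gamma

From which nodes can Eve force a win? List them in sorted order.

A0 = {mike}
A1: add {nova} — nova (Eve) has nova→mike.
A2: add {kilo, lima} — kilo (Eve) has kilo→nova; lima (Eve) has lima→nova.
A3 = A2; e.g. alpha (Adam) can still go to tango. Fixed point.
Eve's winning region = {kilo, lima, mike, nova}.

kilo, lima, mike, nova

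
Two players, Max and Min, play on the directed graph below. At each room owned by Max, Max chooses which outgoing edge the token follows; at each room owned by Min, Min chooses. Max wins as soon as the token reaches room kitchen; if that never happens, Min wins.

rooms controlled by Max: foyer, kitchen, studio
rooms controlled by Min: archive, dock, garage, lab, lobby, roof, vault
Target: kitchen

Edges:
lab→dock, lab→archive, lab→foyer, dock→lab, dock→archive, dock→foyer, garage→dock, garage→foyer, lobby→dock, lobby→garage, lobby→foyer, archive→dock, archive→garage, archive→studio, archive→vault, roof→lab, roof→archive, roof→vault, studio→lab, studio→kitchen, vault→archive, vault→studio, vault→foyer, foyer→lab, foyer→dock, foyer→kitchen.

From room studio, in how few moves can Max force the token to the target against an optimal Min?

A0 = {kitchen}
A1: add {foyer, studio} — studio (Max) has studio→kitchen; foyer (Max) has foyer→kitchen.
A2 = A1; e.g. lab (Min) can still go to dock. Fixed point.
studio enters the attractor at level 1, so Max can force the target in 1 move from there.

1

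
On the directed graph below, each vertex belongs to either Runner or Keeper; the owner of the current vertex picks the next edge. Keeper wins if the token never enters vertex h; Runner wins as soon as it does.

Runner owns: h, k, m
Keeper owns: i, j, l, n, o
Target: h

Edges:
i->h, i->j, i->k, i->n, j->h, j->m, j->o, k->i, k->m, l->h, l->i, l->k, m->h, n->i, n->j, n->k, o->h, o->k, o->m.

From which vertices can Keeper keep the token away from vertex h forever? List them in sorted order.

A0 = {h}
A1: add {m} — m (Runner) has m→h.
A2: add {k} — k (Runner) has k→m.
A3: add {o} — o (Keeper): all of {h, k, m} already in.
A4: add {j} — j (Keeper): all of {h, m, o} already in.
A5 = A4; e.g. i (Keeper) can still go to n. Fixed point.
Runner's attractor = {h, j, k, m, o}; Keeper avoids the target exactly from the complement.

i, l, n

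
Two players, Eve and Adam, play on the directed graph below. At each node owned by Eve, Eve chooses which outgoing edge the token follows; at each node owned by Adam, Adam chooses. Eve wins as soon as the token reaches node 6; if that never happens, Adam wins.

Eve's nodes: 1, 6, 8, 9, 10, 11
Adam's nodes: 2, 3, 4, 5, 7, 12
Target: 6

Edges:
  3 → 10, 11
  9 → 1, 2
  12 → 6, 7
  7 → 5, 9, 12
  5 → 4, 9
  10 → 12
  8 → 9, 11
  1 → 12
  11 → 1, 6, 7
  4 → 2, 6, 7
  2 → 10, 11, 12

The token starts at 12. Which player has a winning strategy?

A0 = {6}
A1: add {11} — 11 (Eve) has 11→6.
A2: add {8} — 8 (Eve) has 8→11.
A3 = A2; e.g. 1 (Eve) has no edge into A2. Fixed point.
12 never enters the attractor, so Adam can avoid the target forever.

Adam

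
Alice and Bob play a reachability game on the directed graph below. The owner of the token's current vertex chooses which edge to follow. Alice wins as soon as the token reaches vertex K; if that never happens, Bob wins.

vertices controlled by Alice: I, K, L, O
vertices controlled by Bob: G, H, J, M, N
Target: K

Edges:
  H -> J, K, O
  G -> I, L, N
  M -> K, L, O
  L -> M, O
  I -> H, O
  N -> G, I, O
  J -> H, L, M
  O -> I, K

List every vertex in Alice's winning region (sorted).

I, K, L, M, O

A0 = {K}
A1: add {O} — O (Alice) has O→K.
A2: add {I, L} — I (Alice) has I→O; L (Alice) has L→O.
A3: add {M} — M (Bob): all of {K, L, O} already in.
A4 = A3; e.g. G (Bob) can still go to N. Fixed point.
Alice's winning region = {I, K, L, M, O}.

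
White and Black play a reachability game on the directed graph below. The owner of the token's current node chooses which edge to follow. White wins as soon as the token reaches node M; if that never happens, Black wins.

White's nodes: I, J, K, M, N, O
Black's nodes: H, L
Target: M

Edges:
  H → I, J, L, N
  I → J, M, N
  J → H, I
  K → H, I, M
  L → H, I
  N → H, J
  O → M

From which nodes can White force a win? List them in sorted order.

I, J, K, M, N, O

A0 = {M}
A1: add {I, K, O} — I (White) has I→M; K (White) has K→M; O (White) has O→M.
A2: add {J} — J (White) has J→I.
A3: add {N} — N (White) has N→J.
A4 = A3; e.g. H (Black) can still go to L. Fixed point.
White's winning region = {I, J, K, M, N, O}.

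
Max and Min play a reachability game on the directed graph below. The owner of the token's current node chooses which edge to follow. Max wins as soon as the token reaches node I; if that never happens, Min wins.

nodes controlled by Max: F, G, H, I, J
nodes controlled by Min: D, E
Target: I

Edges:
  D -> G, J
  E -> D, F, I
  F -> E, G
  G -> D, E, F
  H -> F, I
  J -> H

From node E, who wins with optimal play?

A0 = {I}
A1: add {H} — H (Max) has H→I.
A2: add {J} — J (Max) has J→H.
A3 = A2; e.g. D (Min) can still go to G. Fixed point.
E never enters the attractor, so Min can avoid the target forever.

Min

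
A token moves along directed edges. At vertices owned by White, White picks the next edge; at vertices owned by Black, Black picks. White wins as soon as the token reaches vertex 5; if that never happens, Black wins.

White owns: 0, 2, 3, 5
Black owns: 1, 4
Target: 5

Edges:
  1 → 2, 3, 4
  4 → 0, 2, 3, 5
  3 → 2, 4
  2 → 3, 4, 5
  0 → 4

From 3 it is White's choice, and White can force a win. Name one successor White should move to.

A0 = {5}
A1: add {2} — 2 (White) has 2→5.
A2: add {3} — 3 (White) has 3→2.
A3 = A2; e.g. 0 (White) has no edge into A2. Fixed point.
From 3, successor 2 is in the attractor (rank 1); the other successor 4 is not.

2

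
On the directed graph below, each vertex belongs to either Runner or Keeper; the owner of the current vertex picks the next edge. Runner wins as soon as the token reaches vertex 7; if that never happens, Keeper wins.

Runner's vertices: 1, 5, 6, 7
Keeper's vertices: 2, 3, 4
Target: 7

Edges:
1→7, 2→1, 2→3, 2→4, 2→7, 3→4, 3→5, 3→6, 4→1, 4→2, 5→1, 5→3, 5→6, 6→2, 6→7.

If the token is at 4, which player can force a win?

Keeper

A0 = {7}
A1: add {1, 6} — 1 (Runner) has 1→7; 6 (Runner) has 6→7.
A2: add {5} — 5 (Runner) has 5→1.
A3 = A2; e.g. 2 (Keeper) can still go to 3. Fixed point.
4 never enters the attractor, so Keeper can avoid the target forever.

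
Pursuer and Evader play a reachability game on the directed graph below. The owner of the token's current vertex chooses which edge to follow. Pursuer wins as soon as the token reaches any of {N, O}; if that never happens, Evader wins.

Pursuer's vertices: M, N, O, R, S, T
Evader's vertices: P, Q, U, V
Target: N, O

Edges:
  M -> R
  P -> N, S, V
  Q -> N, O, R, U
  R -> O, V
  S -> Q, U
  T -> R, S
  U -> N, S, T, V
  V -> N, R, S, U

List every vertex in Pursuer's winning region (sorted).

M, N, O, R, T

A0 = {N, O}
A1: add {R} — R (Pursuer) has R→O.
A2: add {M, T} — M (Pursuer) has M→R; T (Pursuer) has T→R.
A3 = A2; e.g. P (Evader) can still go to S. Fixed point.
Pursuer's winning region = {M, N, O, R, T}.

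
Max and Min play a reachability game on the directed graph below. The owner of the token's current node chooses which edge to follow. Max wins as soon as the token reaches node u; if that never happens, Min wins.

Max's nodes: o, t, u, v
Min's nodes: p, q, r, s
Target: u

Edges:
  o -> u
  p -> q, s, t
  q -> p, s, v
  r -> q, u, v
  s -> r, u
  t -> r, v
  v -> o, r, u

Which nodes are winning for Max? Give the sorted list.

A0 = {u}
A1: add {o, v} — o (Max) has o→u; v (Max) has v→u.
A2: add {t} — t (Max) has t→v.
A3 = A2; e.g. p (Min) can still go to q. Fixed point.
Max's winning region = {o, t, u, v}.

o, t, u, v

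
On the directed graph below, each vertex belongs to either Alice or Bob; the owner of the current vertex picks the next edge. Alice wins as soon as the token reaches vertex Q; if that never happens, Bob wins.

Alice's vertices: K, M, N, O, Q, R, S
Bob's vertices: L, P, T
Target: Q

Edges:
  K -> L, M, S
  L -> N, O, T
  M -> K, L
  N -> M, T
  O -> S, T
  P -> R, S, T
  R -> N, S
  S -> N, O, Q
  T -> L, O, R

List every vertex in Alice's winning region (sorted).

K, M, N, O, Q, R, S

A0 = {Q}
A1: add {S} — S (Alice) has S→Q.
A2: add {K, O, R} — K (Alice) has K→S; O (Alice) has O→S; R (Alice) has R→S.
A3: add {M} — M (Alice) has M→K.
A4: add {N} — N (Alice) has N→M.
A5 = A4; e.g. L (Bob) can still go to T. Fixed point.
Alice's winning region = {K, M, N, O, Q, R, S}.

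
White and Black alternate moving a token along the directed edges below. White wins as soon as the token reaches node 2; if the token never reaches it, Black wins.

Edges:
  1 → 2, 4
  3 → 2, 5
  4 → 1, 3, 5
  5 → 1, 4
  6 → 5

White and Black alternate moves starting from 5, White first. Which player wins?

Track states (vertex, player-to-move).
A0 = {(2,White), (2,Black)}
A1: add {(1,White), (3,White)}.
A2 = A1; e.g. (1,Black) stays out. (5,White) never enters ⇒ Black avoids the target.

Black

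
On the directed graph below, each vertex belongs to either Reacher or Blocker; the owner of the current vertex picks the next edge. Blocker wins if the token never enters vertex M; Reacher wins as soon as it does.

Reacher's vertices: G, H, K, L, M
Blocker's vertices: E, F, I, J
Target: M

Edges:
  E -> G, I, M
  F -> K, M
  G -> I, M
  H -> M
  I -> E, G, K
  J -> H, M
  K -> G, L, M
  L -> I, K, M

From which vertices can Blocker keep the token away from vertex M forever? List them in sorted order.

E, I

A0 = {M}
A1: add {G, H, K, L} — G (Reacher) has G→M; H (Reacher) has H→M; K (Reacher) has K→M; L (Reacher) has L→M.
A2: add {F, J} — F (Blocker): all of {K, M} already in; J (Blocker): all of {H, M} already in.
A3 = A2; e.g. E (Blocker) can still go to I. Fixed point.
Reacher's attractor = {F, G, H, J, K, L, M}; Blocker avoids the target exactly from the complement.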